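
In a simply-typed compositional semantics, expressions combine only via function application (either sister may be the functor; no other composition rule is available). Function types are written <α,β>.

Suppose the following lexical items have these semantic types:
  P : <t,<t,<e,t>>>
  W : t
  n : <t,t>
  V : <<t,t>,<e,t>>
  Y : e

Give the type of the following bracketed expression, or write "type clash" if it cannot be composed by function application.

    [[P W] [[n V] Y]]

[P W]: functor P : <t,<t,<e,t>>>, argument W : t; result <t,<e,t>>.
[n V]: functor V : <<t,t>,<e,t>>, argument n : <t,t>; result <e,t>.
[[n V] Y]: functor [n V] : <e,t>, argument Y : e; result t.
[[P W] [[n V] Y]]: functor [P W] : <t,<e,t>>, argument [[n V] Y] : t; result <e,t>.

<e,t>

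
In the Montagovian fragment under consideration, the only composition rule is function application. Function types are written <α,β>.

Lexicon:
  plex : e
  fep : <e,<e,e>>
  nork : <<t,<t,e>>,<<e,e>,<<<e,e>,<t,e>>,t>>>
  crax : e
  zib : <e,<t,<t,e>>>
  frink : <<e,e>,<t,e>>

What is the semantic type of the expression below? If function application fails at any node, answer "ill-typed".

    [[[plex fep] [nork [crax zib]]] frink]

t

[plex fep]: <e,<e,e>> applied to e yields <e,e>.
[crax zib]: <e,<t,<t,e>>> applied to e yields <t,<t,e>>.
[nork [crax zib]]: <<t,<t,e>>,<<e,e>,<<<e,e>,<t,e>>,t>>> applied to <t,<t,e>> yields <<e,e>,<<<e,e>,<t,e>>,t>>.
[[plex fep] [nork [crax zib]]]: <<e,e>,<<<e,e>,<t,e>>,t>> applied to <e,e> yields <<<e,e>,<t,e>>,t>.
[[[plex fep] [nork [crax zib]]] frink]: <<<e,e>,<t,e>>,t> applied to <<e,e>,<t,e>> yields t.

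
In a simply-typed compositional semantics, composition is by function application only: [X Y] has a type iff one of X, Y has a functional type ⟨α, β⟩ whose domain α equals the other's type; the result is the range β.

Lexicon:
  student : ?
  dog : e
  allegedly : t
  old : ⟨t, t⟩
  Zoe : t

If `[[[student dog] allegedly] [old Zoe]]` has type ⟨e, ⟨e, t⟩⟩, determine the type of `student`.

⟨e, ⟨t, ⟨t, ⟨e, ⟨e, t⟩⟩⟩⟩⟩

[[[student dog] allegedly] [old Zoe]] must have type ⟨e, ⟨e, t⟩⟩. The sister [old Zoe] has type t; that is not a function onto ⟨e, ⟨e, t⟩⟩, so [[student dog] allegedly] must be the functor, of type ⟨t, ⟨e, ⟨e, t⟩⟩⟩.
[[student dog] allegedly] must have type ⟨t, ⟨e, ⟨e, t⟩⟩⟩. The sister allegedly has type t; that is not a function onto ⟨t, ⟨e, ⟨e, t⟩⟩⟩, so [student dog] must be the functor, of type ⟨t, ⟨t, ⟨e, ⟨e, t⟩⟩⟩⟩.
[student dog] must have type ⟨t, ⟨t, ⟨e, ⟨e, t⟩⟩⟩⟩. The sister dog has type e; that is not a function onto ⟨t, ⟨t, ⟨e, ⟨e, t⟩⟩⟩⟩, so student must be the functor, of type ⟨e, ⟨t, ⟨t, ⟨e, ⟨e, t⟩⟩⟩⟩⟩.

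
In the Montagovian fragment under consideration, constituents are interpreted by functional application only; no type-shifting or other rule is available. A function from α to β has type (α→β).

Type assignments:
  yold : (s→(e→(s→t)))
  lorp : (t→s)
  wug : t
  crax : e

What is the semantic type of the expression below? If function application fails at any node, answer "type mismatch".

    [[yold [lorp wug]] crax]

(s→t)

At [lorp wug], lorp : (t→s) takes wug : t, giving s.
At [yold [lorp wug]], yold : (s→(e→(s→t))) takes [lorp wug] : s, giving (e→(s→t)).
At [[yold [lorp wug]] crax], [yold [lorp wug]] : (e→(s→t)) takes crax : e, giving (s→t).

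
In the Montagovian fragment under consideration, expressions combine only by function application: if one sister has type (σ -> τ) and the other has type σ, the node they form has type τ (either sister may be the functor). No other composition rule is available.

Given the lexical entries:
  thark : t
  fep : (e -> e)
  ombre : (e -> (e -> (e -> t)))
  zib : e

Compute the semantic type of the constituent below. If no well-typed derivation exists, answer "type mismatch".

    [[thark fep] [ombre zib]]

At [thark fep]: neither t nor (e -> e) can take the other as argument; the node is ill-typed.

type mismatch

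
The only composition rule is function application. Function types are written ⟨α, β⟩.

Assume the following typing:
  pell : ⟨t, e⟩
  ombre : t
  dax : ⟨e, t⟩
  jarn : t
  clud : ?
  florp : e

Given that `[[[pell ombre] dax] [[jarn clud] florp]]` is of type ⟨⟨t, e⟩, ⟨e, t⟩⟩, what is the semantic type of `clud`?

⟨t, ⟨e, ⟨t, ⟨⟨t, e⟩, ⟨e, t⟩⟩⟩⟩⟩

At [[[pell ombre] dax] [[jarn clud] florp]] (required: ⟨⟨t, e⟩, ⟨e, t⟩⟩): [[pell ombre] dax] is t, which is not a function with range ⟨⟨t, e⟩, ⟨e, t⟩⟩; hence [[jarn clud] florp] is the functor — type ⟨t, ⟨⟨t, e⟩, ⟨e, t⟩⟩⟩.
At [[jarn clud] florp] (required: ⟨t, ⟨⟨t, e⟩, ⟨e, t⟩⟩⟩): florp is e, which is not a function with range ⟨t, ⟨⟨t, e⟩, ⟨e, t⟩⟩⟩; hence [jarn clud] is the functor — type ⟨e, ⟨t, ⟨⟨t, e⟩, ⟨e, t⟩⟩⟩⟩.
At [jarn clud] (required: ⟨e, ⟨t, ⟨⟨t, e⟩, ⟨e, t⟩⟩⟩⟩): jarn is t, which is not a function with range ⟨e, ⟨t, ⟨⟨t, e⟩, ⟨e, t⟩⟩⟩⟩; hence clud is the functor — type ⟨t, ⟨e, ⟨t, ⟨⟨t, e⟩, ⟨e, t⟩⟩⟩⟩⟩.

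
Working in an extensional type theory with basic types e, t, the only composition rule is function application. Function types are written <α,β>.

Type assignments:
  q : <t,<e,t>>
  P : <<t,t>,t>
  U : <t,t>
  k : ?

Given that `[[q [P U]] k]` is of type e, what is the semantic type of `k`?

At [[q [P U]] k] (required: e): [q [P U]] is <e,t>, which is not a function with range e; hence k is the functor — type <<e,t>,e>.

<<e,t>,e>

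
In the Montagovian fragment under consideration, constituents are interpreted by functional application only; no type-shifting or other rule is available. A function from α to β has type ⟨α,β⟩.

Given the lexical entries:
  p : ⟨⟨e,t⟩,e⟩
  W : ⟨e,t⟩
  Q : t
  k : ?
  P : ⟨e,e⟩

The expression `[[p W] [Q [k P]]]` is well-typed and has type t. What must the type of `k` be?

For [[p W] [Q [k P]]] to have type t with [p W] of type e, [Q [k P]] must be the function: [Q [k P]] : ⟨e,t⟩.
For [Q [k P]] to have type ⟨e,t⟩ with Q of type t, [k P] must be the function: [k P] : ⟨t,⟨e,t⟩⟩.
For [k P] to have type ⟨t,⟨e,t⟩⟩ with P of type ⟨e,e⟩, k must be the function: k : ⟨⟨e,e⟩,⟨t,⟨e,t⟩⟩⟩.

⟨⟨e,e⟩,⟨t,⟨e,t⟩⟩⟩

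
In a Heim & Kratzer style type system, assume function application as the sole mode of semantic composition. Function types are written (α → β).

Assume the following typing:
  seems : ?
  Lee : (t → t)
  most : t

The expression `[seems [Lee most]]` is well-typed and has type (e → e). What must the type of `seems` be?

[seems [Lee most]] must have type (e → e). The sister [Lee most] has type t; that is not a function onto (e → e), so seems must be the functor, of type (t → (e → e)).

(t → (e → e))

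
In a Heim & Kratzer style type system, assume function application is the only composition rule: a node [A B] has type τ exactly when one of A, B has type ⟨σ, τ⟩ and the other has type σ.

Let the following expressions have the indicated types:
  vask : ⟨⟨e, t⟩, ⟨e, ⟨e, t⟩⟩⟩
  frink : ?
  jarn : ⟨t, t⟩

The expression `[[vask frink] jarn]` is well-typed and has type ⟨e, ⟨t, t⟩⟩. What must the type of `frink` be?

⟨⟨⟨e, t⟩, ⟨e, ⟨e, t⟩⟩⟩, ⟨⟨t, t⟩, ⟨e, ⟨t, t⟩⟩⟩⟩

[[vask frink] jarn] must have type ⟨e, ⟨t, t⟩⟩. The sister jarn has type ⟨t, t⟩; that is not a function onto ⟨e, ⟨t, t⟩⟩, so [vask frink] must be the functor, of type ⟨⟨t, t⟩, ⟨e, ⟨t, t⟩⟩⟩.
[vask frink] must have type ⟨⟨t, t⟩, ⟨e, ⟨t, t⟩⟩⟩. The sister vask has type ⟨⟨e, t⟩, ⟨e, ⟨e, t⟩⟩⟩; that is not a function onto ⟨⟨t, t⟩, ⟨e, ⟨t, t⟩⟩⟩, so frink must be the functor, of type ⟨⟨⟨e, t⟩, ⟨e, ⟨e, t⟩⟩⟩, ⟨⟨t, t⟩, ⟨e, ⟨t, t⟩⟩⟩⟩.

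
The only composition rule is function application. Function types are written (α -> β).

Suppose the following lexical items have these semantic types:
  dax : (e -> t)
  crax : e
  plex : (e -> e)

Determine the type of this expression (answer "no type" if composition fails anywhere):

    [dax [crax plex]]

At [crax plex], plex : (e -> e) takes crax : e, giving e.
At [dax [crax plex]], dax : (e -> t) takes [crax plex] : e, giving t.

t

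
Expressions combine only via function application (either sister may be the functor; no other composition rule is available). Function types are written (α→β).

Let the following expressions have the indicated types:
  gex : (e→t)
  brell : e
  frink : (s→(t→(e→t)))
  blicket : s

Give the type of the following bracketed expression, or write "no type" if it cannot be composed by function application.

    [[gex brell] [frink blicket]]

(e→t)

[gex brell] — gex of type (e→t) combines with brell of type e: type t.
[frink blicket] — frink of type (s→(t→(e→t))) combines with blicket of type s: type (t→(e→t)).
[[gex brell] [frink blicket]] — [frink blicket] of type (t→(e→t)) combines with [gex brell] of type t: type (e→t).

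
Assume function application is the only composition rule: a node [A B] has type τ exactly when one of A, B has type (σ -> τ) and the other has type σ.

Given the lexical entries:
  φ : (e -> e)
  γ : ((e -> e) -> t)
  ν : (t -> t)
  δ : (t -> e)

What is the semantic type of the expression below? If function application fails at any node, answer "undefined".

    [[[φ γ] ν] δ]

[φ γ]: γ is ((e -> e) -> t), φ is (e -> e); result t.
[[φ γ] ν]: ν is (t -> t), [φ γ] is t; result t.
[[[φ γ] ν] δ]: δ is (t -> e), [[φ γ] ν] is t; result e.

e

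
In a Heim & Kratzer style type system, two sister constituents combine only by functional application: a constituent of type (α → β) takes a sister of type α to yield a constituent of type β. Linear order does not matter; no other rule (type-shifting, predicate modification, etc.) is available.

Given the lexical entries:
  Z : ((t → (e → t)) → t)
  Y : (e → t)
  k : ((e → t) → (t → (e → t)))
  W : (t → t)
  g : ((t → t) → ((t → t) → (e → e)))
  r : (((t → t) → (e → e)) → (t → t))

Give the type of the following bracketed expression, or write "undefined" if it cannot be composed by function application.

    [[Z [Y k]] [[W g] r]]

[Y k]: functor k : ((e → t) → (t → (e → t))), argument Y : (e → t); result (t → (e → t)).
[Z [Y k]]: functor Z : ((t → (e → t)) → t), argument [Y k] : (t → (e → t)); result t.
[W g]: functor g : ((t → t) → ((t → t) → (e → e))), argument W : (t → t); result ((t → t) → (e → e)).
[[W g] r]: functor r : (((t → t) → (e → e)) → (t → t)), argument [W g] : ((t → t) → (e → e)); result (t → t).
[[Z [Y k]] [[W g] r]]: functor [[W g] r] : (t → t), argument [Z [Y k]] : t; result t.

t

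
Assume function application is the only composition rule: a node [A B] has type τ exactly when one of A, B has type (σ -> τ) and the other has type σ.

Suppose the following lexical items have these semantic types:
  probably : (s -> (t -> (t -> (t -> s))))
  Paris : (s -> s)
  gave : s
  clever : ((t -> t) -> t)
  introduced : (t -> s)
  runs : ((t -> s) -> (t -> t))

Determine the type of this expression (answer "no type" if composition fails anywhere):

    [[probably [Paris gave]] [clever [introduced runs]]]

(t -> (t -> s))

[Paris gave]: functor Paris : (s -> s), argument gave : s; result s.
[probably [Paris gave]]: functor probably : (s -> (t -> (t -> (t -> s)))), argument [Paris gave] : s; result (t -> (t -> (t -> s))).
[introduced runs]: functor runs : ((t -> s) -> (t -> t)), argument introduced : (t -> s); result (t -> t).
[clever [introduced runs]]: functor clever : ((t -> t) -> t), argument [introduced runs] : (t -> t); result t.
[[probably [Paris gave]] [clever [introduced runs]]]: functor [probably [Paris gave]] : (t -> (t -> (t -> s))), argument [clever [introduced runs]] : t; result (t -> (t -> s)).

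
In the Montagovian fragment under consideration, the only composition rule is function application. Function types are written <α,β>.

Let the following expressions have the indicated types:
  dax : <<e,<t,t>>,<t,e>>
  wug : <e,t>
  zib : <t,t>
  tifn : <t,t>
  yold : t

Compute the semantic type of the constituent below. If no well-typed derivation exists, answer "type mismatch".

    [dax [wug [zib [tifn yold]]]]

type mismatch

[tifn yold] — tifn of type <t,t> combines with yold of type t: type t.
[zib [tifn yold]] — zib of type <t,t> combines with [tifn yold] of type t: type t.
At [wug [zib [tifn yold]]]: neither <e,t> nor t can take the other as argument; the node is ill-typed.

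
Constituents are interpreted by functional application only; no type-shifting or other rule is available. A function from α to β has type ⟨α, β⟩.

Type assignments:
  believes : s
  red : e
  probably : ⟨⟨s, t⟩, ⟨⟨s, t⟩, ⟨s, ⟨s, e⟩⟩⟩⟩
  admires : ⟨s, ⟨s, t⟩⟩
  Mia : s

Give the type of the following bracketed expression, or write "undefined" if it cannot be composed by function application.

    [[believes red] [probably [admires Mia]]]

undefined

[believes red]: s with e — neither is a function whose domain matches the other; composition fails here.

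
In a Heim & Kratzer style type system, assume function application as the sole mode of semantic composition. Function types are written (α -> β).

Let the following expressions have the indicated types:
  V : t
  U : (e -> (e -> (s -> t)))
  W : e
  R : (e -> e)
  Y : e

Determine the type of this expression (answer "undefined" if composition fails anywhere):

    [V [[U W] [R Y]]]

undefined

At [U W], U : (e -> (e -> (s -> t))) takes W : e, giving (e -> (s -> t)).
At [R Y], R : (e -> e) takes Y : e, giving e.
At [[U W] [R Y]], [U W] : (e -> (s -> t)) takes [R Y] : e, giving (s -> t).
At [V [[U W] [R Y]]]: neither t nor (s -> t) can take the other as argument; the node is ill-typed.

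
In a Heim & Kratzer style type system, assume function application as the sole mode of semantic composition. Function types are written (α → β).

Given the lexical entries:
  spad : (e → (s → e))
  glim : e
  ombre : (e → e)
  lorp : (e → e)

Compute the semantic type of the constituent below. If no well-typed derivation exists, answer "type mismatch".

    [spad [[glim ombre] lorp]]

[glim ombre] — ombre of type (e → e) combines with glim of type e: type e.
[[glim ombre] lorp] — lorp of type (e → e) combines with [glim ombre] of type e: type e.
[spad [[glim ombre] lorp]] — spad of type (e → (s → e)) combines with [[glim ombre] lorp] of type e: type (s → e).

(s → e)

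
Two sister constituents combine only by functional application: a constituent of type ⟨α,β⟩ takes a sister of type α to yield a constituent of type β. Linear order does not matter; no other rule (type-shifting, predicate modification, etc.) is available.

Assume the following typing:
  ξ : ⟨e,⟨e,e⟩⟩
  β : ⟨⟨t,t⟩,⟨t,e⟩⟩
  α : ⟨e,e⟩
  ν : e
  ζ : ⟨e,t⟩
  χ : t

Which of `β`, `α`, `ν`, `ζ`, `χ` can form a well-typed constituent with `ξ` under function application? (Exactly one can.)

ν

β : ⟨⟨t,t⟩,⟨t,e⟩⟩ — does not combine with ξ.
α : ⟨e,e⟩ — does not combine with ξ.
ν — combines: ξ : ⟨e,⟨e,e⟩⟩ takes ν : e as argument, giving ⟨e,e⟩.
ζ : ⟨e,t⟩ — does not combine with ξ.
χ : t — does not combine with ξ.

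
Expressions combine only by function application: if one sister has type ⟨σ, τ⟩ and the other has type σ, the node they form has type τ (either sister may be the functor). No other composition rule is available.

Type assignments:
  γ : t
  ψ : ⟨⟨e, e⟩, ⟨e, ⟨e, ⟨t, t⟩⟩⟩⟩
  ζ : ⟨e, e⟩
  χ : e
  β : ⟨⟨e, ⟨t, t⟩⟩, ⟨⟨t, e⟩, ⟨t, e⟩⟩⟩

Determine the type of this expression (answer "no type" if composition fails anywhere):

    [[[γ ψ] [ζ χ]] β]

[γ ψ]: t with ⟨⟨e, e⟩, ⟨e, ⟨e, ⟨t, t⟩⟩⟩⟩ — neither is a function whose domain matches the other; composition fails here.

no type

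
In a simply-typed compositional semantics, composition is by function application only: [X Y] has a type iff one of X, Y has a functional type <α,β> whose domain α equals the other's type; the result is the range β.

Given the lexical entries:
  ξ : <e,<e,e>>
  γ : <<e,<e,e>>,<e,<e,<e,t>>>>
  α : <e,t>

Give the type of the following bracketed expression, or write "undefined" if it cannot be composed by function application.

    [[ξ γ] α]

undefined

At [ξ γ], γ : <<e,<e,e>>,<e,<e,<e,t>>>> takes ξ : <e,<e,e>>, giving <e,<e,<e,t>>>.
At [[ξ γ] α]: neither <e,<e,<e,t>>> nor <e,t> can take the other as argument; the node is ill-typed.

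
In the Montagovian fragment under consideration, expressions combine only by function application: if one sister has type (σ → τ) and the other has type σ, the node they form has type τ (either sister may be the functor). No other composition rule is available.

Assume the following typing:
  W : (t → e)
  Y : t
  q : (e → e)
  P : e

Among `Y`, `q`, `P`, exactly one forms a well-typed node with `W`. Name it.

Y — combines: W : (t → e) takes Y : t as argument, giving e.
q : (e → e) — no; W wants t, and q wants e.
P : e — no; W wants t, and P wants nothing (atomic).

Y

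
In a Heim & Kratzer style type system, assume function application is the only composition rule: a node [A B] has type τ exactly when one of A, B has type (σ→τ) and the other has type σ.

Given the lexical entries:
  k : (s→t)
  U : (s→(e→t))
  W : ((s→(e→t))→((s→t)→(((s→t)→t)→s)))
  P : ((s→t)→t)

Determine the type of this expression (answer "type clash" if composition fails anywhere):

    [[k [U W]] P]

s

At [U W], W : ((s→(e→t))→((s→t)→(((s→t)→t)→s))) takes U : (s→(e→t)), giving ((s→t)→(((s→t)→t)→s)).
At [k [U W]], [U W] : ((s→t)→(((s→t)→t)→s)) takes k : (s→t), giving (((s→t)→t)→s).
At [[k [U W]] P], [k [U W]] : (((s→t)→t)→s) takes P : ((s→t)→t), giving s.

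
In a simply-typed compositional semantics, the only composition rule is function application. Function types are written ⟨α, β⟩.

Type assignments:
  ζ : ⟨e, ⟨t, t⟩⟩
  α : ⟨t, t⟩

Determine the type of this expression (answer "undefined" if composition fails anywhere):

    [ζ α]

[ζ α]: ⟨e, ⟨t, t⟩⟩ with ⟨t, t⟩ — neither is a function whose domain matches the other; composition fails here.

undefined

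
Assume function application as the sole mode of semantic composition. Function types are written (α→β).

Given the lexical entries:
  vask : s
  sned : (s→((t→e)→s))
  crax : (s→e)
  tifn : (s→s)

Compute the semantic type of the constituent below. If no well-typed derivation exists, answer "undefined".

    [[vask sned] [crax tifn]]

undefined

[vask sned]: functor sned : (s→((t→e)→s)), argument vask : s; result ((t→e)→s).
[crax tifn]: (s→e) and (s→s) cannot combine by function application — type clash.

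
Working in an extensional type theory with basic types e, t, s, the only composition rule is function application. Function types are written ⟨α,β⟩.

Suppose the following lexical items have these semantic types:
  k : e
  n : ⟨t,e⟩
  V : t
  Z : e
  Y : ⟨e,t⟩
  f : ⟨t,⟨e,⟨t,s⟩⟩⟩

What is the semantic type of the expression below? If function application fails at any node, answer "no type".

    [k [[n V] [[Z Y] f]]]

[n V] — n of type ⟨t,e⟩ combines with V of type t: type e.
[Z Y] — Y of type ⟨e,t⟩ combines with Z of type e: type t.
[[Z Y] f] — f of type ⟨t,⟨e,⟨t,s⟩⟩⟩ combines with [Z Y] of type t: type ⟨e,⟨t,s⟩⟩.
[[n V] [[Z Y] f]] — [[Z Y] f] of type ⟨e,⟨t,s⟩⟩ combines with [n V] of type e: type ⟨t,s⟩.
At [k [[n V] [[Z Y] f]]]: neither e nor ⟨t,s⟩ can take the other as argument; the node is ill-typed.

no type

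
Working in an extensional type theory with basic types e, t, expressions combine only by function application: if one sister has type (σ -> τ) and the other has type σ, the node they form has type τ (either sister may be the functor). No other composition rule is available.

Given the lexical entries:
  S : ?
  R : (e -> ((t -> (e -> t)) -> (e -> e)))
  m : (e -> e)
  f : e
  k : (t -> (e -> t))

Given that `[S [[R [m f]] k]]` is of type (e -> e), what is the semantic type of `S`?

((e -> e) -> (e -> e))

At [S [[R [m f]] k]] (required: (e -> e)): [[R [m f]] k] is (e -> e), which is not a function with range (e -> e); hence S is the functor — type ((e -> e) -> (e -> e)).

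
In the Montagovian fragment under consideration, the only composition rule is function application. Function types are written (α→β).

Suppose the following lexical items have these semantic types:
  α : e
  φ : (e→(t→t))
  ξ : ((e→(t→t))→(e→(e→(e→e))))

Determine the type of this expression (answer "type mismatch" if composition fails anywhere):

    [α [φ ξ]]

(e→(e→e))

[φ ξ]: functor ξ : ((e→(t→t))→(e→(e→(e→e)))), argument φ : (e→(t→t)); result (e→(e→(e→e))).
[α [φ ξ]]: functor [φ ξ] : (e→(e→(e→e))), argument α : e; result (e→(e→e)).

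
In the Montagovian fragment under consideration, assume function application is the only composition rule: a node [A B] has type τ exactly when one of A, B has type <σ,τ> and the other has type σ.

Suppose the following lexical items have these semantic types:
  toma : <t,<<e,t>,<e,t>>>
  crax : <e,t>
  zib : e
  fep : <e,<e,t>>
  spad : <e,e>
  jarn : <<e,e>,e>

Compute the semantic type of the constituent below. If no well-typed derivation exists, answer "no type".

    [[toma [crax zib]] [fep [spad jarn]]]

<e,t>

At [crax zib], crax : <e,t> takes zib : e, giving t.
At [toma [crax zib]], toma : <t,<<e,t>,<e,t>>> takes [crax zib] : t, giving <<e,t>,<e,t>>.
At [spad jarn], jarn : <<e,e>,e> takes spad : <e,e>, giving e.
At [fep [spad jarn]], fep : <e,<e,t>> takes [spad jarn] : e, giving <e,t>.
At [[toma [crax zib]] [fep [spad jarn]]], [toma [crax zib]] : <<e,t>,<e,t>> takes [fep [spad jarn]] : <e,t>, giving <e,t>.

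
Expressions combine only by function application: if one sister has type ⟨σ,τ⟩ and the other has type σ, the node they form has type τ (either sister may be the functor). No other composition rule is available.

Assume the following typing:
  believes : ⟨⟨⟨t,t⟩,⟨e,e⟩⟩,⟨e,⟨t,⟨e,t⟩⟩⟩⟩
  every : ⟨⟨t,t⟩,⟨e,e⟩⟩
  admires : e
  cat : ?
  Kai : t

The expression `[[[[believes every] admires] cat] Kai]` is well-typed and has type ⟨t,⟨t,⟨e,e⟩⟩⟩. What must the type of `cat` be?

[[[[believes every] admires] cat] Kai] must have type ⟨t,⟨t,⟨e,e⟩⟩⟩. The sister Kai has type t; that is not a function onto ⟨t,⟨t,⟨e,e⟩⟩⟩, so [[[believes every] admires] cat] must be the functor, of type ⟨t,⟨t,⟨t,⟨e,e⟩⟩⟩⟩.
[[[believes every] admires] cat] must have type ⟨t,⟨t,⟨t,⟨e,e⟩⟩⟩⟩. The sister [[believes every] admires] has type ⟨t,⟨e,t⟩⟩; that is not a function onto ⟨t,⟨t,⟨t,⟨e,e⟩⟩⟩⟩, so cat must be the functor, of type ⟨⟨t,⟨e,t⟩⟩,⟨t,⟨t,⟨t,⟨e,e⟩⟩⟩⟩⟩.

⟨⟨t,⟨e,t⟩⟩,⟨t,⟨t,⟨t,⟨e,e⟩⟩⟩⟩⟩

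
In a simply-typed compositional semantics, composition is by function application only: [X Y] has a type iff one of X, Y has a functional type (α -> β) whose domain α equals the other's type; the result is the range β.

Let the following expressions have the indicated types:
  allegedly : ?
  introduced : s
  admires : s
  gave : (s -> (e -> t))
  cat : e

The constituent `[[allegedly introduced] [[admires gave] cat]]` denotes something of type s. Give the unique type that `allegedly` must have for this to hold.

(s -> (t -> s))

[[allegedly introduced] [[admires gave] cat]] is required to be s. [[admires gave] cat] : t cannot yield s as functor, so [allegedly introduced] : (t -> s).
[allegedly introduced] is required to be (t -> s). introduced : s cannot yield (t -> s) as functor, so allegedly : (s -> (t -> s)).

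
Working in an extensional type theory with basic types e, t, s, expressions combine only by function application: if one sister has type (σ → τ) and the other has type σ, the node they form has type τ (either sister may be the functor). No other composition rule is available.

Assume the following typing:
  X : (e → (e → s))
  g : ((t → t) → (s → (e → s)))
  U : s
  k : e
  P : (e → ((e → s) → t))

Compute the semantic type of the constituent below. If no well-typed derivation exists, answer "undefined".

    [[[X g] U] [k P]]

undefined

[X g]: (e → (e → s)) with ((t → t) → (s → (e → s))) — neither is a function whose domain matches the other; composition fails here.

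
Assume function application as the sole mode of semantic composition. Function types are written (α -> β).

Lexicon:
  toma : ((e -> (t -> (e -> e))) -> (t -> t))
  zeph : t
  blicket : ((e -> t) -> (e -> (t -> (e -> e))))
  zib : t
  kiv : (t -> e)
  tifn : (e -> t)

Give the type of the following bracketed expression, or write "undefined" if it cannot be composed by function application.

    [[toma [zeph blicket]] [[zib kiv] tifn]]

[zeph blicket]: t with ((e -> t) -> (e -> (t -> (e -> e)))) — neither is a function whose domain matches the other; composition fails here.

undefined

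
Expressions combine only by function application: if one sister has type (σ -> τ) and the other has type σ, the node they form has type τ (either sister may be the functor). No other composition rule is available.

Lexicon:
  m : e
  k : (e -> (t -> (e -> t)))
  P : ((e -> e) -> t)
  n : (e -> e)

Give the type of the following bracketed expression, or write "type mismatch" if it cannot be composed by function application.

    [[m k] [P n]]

(e -> t)

[m k] — k of type (e -> (t -> (e -> t))) combines with m of type e: type (t -> (e -> t)).
[P n] — P of type ((e -> e) -> t) combines with n of type (e -> e): type t.
[[m k] [P n]] — [m k] of type (t -> (e -> t)) combines with [P n] of type t: type (e -> t).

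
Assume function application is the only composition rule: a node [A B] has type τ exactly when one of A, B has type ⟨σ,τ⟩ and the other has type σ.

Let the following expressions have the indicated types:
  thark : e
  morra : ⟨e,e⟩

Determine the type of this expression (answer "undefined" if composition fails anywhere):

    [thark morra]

[thark morra]: morra is ⟨e,e⟩, thark is e; result e.

e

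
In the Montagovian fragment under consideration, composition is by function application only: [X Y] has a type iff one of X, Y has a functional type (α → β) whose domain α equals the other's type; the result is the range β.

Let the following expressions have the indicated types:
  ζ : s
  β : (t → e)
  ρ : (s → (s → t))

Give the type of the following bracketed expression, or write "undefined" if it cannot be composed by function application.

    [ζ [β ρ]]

undefined

At [β ρ]: neither (t → e) nor (s → (s → t)) can take the other as argument; the node is ill-typed.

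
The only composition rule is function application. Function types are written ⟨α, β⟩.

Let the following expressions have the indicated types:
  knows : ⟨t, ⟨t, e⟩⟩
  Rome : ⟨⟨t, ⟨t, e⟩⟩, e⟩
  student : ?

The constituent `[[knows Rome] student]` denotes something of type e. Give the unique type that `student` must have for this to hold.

For [[knows Rome] student] to have type e with [knows Rome] of type e, student must be the function: student : ⟨e, e⟩.

⟨e, e⟩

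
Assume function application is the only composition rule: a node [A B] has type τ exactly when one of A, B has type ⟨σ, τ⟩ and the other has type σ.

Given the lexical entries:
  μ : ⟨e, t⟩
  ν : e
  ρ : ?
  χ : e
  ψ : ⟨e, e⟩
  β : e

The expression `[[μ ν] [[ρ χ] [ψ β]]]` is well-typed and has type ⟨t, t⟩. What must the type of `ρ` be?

[[μ ν] [[ρ χ] [ψ β]]] must have type ⟨t, t⟩. The sister [μ ν] has type t; that is not a function onto ⟨t, t⟩, so [[ρ χ] [ψ β]] must be the functor, of type ⟨t, ⟨t, t⟩⟩.
[[ρ χ] [ψ β]] must have type ⟨t, ⟨t, t⟩⟩. The sister [ψ β] has type e; that is not a function onto ⟨t, ⟨t, t⟩⟩, so [ρ χ] must be the functor, of type ⟨e, ⟨t, ⟨t, t⟩⟩⟩.
[ρ χ] must have type ⟨e, ⟨t, ⟨t, t⟩⟩⟩. The sister χ has type e; that is not a function onto ⟨e, ⟨t, ⟨t, t⟩⟩⟩, so ρ must be the functor, of type ⟨e, ⟨e, ⟨t, ⟨t, t⟩⟩⟩⟩.

⟨e, ⟨e, ⟨t, ⟨t, t⟩⟩⟩⟩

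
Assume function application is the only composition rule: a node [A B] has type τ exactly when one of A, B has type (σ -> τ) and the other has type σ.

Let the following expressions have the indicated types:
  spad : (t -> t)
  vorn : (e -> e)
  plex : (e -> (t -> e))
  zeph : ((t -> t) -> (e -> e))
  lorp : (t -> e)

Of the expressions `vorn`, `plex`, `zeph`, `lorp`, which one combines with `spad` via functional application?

zeph

vorn : (e -> e) — no; spad wants t, and vorn wants e.
plex : (e -> (t -> e)) — no; spad wants t, and plex wants e.
zeph — combines: zeph : ((t -> t) -> (e -> e)) takes spad : (t -> t) as argument, giving (e -> e).
lorp : (t -> e) — no; spad wants t, and lorp wants t.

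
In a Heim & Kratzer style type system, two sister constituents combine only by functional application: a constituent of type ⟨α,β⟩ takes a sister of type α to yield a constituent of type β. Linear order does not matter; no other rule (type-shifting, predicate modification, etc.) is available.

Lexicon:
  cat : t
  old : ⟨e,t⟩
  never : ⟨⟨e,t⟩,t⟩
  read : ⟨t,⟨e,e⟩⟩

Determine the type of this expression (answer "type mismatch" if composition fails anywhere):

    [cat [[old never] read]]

type mismatch

At [old never], never : ⟨⟨e,t⟩,t⟩ takes old : ⟨e,t⟩, giving t.
At [[old never] read], read : ⟨t,⟨e,e⟩⟩ takes [old never] : t, giving ⟨e,e⟩.
[cat [[old never] read]]: t with ⟨e,e⟩ — neither is a function whose domain matches the other; composition fails here.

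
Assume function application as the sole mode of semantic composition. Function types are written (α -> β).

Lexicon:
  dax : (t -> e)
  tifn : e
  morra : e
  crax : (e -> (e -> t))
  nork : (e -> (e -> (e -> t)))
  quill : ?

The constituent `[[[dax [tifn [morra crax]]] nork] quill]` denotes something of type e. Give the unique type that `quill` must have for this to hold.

For [[[dax [tifn [morra crax]]] nork] quill] to have type e with [[dax [tifn [morra crax]]] nork] of type (e -> (e -> t)), quill must be the function: quill : ((e -> (e -> t)) -> e).

((e -> (e -> t)) -> e)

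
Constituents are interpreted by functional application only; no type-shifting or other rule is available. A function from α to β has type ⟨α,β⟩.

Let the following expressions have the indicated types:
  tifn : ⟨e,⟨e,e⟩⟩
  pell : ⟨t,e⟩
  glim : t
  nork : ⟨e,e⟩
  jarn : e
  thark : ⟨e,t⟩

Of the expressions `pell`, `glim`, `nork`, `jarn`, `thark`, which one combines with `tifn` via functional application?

pell : ⟨t,e⟩ — does not combine with tifn.
glim : t — does not combine with tifn.
nork : ⟨e,e⟩ — does not combine with tifn.
jarn — combines: tifn : ⟨e,⟨e,e⟩⟩ takes jarn : e as argument, giving ⟨e,e⟩.
thark : ⟨e,t⟩ — does not combine with tifn.

jarn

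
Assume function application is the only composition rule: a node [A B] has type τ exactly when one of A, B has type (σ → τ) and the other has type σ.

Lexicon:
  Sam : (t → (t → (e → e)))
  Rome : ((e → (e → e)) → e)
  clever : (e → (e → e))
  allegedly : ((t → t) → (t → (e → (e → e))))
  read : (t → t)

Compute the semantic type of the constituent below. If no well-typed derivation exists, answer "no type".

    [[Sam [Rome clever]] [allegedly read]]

[Rome clever]: ((e → (e → e)) → e) applied to (e → (e → e)) yields e.
[Sam [Rome clever]]: (t → (t → (e → e))) and e cannot combine by function application — type clash.

no type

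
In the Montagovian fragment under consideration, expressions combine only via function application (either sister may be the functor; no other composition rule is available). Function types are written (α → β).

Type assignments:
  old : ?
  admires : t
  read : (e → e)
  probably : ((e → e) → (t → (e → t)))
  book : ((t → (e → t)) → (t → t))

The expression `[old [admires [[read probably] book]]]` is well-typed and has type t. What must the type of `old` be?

(t → t)

[old [admires [[read probably] book]]] is required to be t. [admires [[read probably] book]] : t cannot yield t as functor, so old : (t → t).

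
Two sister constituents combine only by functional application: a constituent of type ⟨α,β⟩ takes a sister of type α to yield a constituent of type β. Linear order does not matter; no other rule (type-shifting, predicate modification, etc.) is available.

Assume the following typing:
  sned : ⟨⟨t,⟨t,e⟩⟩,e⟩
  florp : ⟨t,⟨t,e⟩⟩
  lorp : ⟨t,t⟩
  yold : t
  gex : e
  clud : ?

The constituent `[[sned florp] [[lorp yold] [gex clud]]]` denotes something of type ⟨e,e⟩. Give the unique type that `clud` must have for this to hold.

⟨e,⟨t,⟨e,⟨e,e⟩⟩⟩⟩

For [[sned florp] [[lorp yold] [gex clud]]] to have type ⟨e,e⟩ with [sned florp] of type e, [[lorp yold] [gex clud]] must be the function: [[lorp yold] [gex clud]] : ⟨e,⟨e,e⟩⟩.
For [[lorp yold] [gex clud]] to have type ⟨e,⟨e,e⟩⟩ with [lorp yold] of type t, [gex clud] must be the function: [gex clud] : ⟨t,⟨e,⟨e,e⟩⟩⟩.
For [gex clud] to have type ⟨t,⟨e,⟨e,e⟩⟩⟩ with gex of type e, clud must be the function: clud : ⟨e,⟨t,⟨e,⟨e,e⟩⟩⟩⟩.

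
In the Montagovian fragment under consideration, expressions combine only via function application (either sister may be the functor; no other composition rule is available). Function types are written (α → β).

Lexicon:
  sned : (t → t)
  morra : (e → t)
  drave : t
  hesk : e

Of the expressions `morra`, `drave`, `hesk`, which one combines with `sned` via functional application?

morra : (e → t) — sned needs t; morra needs e; neither fits.
drave — combines: sned : (t → t) takes drave : t as argument, giving t.
hesk : e — sned needs t; hesk needs nothing (atomic); neither fits.

drave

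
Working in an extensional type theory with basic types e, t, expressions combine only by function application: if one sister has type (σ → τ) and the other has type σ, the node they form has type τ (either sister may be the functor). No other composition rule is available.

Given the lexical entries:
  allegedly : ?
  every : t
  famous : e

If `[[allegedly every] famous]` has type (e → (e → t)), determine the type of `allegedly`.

(t → (e → (e → (e → t))))

[[allegedly every] famous] is required to be (e → (e → t)). famous : e cannot yield (e → (e → t)) as functor, so [allegedly every] : (e → (e → (e → t))).
[allegedly every] is required to be (e → (e → (e → t))). every : t cannot yield (e → (e → (e → t))) as functor, so allegedly : (t → (e → (e → (e → t)))).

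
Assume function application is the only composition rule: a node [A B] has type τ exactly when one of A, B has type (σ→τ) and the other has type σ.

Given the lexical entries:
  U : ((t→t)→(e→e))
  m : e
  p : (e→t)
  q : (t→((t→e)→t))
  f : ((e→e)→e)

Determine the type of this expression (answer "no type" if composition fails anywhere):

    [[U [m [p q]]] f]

no type

[p q]: (e→t) with (t→((t→e)→t)) — neither is a function whose domain matches the other; composition fails here.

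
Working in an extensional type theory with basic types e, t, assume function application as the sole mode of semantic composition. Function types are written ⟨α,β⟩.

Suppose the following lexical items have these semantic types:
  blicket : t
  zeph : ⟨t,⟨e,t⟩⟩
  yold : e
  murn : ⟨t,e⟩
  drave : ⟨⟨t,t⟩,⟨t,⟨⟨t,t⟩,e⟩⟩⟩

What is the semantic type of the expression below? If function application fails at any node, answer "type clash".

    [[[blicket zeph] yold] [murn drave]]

At [blicket zeph], zeph : ⟨t,⟨e,t⟩⟩ takes blicket : t, giving ⟨e,t⟩.
At [[blicket zeph] yold], [blicket zeph] : ⟨e,t⟩ takes yold : e, giving t.
At [murn drave]: neither ⟨t,e⟩ nor ⟨⟨t,t⟩,⟨t,⟨⟨t,t⟩,e⟩⟩⟩ can take the other as argument; the node is ill-typed.

type clash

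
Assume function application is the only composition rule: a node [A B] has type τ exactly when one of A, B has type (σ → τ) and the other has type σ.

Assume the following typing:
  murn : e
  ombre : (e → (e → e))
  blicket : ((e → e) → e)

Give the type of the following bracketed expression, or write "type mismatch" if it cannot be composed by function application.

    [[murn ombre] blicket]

At [murn ombre], ombre : (e → (e → e)) takes murn : e, giving (e → e).
At [[murn ombre] blicket], blicket : ((e → e) → e) takes [murn ombre] : (e → e), giving e.

e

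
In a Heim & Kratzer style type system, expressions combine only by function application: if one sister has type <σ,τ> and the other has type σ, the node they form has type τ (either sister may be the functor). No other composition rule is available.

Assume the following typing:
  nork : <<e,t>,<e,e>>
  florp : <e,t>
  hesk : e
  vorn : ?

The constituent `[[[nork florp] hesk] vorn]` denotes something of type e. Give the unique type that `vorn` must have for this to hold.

<e,e>

At [[[nork florp] hesk] vorn] (required: e): [[nork florp] hesk] is e, which is not a function with range e; hence vorn is the functor — type <e,e>.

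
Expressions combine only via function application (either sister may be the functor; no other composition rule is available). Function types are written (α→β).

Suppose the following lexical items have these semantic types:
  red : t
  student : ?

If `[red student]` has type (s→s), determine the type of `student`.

(t→(s→s))

[red student] must have type (s→s). The sister red has type t; that is not a function onto (s→s), so student must be the functor, of type (t→(s→s)).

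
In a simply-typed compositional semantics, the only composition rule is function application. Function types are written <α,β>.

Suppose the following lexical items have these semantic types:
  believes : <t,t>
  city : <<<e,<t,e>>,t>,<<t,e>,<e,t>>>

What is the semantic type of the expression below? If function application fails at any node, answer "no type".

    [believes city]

no type

At [believes city]: neither <t,t> nor <<<e,<t,e>>,t>,<<t,e>,<e,t>>> can take the other as argument; the node is ill-typed.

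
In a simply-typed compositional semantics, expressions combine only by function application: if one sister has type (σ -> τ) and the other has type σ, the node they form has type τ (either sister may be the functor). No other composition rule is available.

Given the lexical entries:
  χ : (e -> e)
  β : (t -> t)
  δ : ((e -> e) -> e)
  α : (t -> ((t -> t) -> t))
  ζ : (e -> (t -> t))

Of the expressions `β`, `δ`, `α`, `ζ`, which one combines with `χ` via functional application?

β : (t -> t) — no; χ wants e, and β wants t.
δ — combines: δ : ((e -> e) -> e) takes χ : (e -> e) as argument, giving e.
α : (t -> ((t -> t) -> t)) — no; χ wants e, and α wants t.
ζ : (e -> (t -> t)) — no; χ wants e, and ζ wants e.

δ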